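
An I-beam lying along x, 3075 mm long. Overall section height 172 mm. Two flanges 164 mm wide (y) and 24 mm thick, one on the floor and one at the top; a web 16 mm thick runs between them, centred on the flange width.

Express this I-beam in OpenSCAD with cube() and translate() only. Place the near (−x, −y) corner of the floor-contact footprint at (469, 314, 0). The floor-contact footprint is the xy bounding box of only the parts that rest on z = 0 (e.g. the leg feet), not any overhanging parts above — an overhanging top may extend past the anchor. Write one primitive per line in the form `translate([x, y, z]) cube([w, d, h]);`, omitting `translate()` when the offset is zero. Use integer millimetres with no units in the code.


translate([469, 314, 0]) cube([3075, 164, 24]);
translate([469, 388, 24]) cube([3075, 16, 124]);
translate([469, 314, 148]) cube([3075, 164, 24]);


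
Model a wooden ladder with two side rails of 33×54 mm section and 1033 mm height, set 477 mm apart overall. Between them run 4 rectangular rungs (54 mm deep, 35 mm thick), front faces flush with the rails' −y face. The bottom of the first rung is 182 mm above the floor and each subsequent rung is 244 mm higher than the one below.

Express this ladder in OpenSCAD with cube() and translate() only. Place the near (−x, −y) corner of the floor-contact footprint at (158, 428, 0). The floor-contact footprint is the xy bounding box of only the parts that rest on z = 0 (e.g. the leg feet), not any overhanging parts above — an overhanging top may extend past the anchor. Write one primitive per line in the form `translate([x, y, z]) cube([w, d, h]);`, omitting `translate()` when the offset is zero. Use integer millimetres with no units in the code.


translate([158, 428, 0]) cube([33, 54, 1033]);
translate([602, 428, 0]) cube([33, 54, 1033]);
translate([191, 428, 182]) cube([411, 54, 35]);
translate([191, 428, 426]) cube([411, 54, 35]);
translate([191, 428, 670]) cube([411, 54, 35]);
translate([191, 428, 914]) cube([411, 54, 35]);


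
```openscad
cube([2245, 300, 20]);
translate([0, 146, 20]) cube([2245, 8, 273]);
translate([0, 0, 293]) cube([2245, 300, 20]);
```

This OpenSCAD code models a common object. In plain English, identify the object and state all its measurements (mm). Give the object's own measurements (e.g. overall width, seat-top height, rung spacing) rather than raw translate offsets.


An I-beam lying along x, 2245 mm long. Overall section height 313 mm. Two flanges 300 mm wide (y) and 20 mm thick, one on the floor and one at the top; a web 8 mm thick runs between them, centred on the flange width.


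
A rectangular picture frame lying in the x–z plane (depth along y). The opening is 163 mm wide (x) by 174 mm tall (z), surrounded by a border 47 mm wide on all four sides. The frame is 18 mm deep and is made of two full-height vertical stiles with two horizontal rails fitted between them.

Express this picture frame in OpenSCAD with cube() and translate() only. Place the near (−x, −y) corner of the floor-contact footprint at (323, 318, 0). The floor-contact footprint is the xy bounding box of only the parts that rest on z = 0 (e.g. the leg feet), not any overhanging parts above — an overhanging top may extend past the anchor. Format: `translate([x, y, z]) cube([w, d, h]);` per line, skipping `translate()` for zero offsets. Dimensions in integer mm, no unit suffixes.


translate([323, 318, 0]) cube([47, 18, 268]);
translate([533, 318, 0]) cube([47, 18, 268]);
translate([370, 318, 0]) cube([163, 18, 47]);
translate([370, 318, 221]) cube([163, 18, 47]);


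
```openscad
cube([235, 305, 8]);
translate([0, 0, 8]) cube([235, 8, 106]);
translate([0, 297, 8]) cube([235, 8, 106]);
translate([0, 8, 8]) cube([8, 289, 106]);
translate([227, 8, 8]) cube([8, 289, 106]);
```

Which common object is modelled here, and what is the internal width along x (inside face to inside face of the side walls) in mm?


An open box. The internal width is 219 mm.

A 235×305 base slab with four walls standing on it — an open box. The base is 235 mm wide and the walls are 8 mm thick, so the internal width is 235 − 2 × 8 = 219 mm.


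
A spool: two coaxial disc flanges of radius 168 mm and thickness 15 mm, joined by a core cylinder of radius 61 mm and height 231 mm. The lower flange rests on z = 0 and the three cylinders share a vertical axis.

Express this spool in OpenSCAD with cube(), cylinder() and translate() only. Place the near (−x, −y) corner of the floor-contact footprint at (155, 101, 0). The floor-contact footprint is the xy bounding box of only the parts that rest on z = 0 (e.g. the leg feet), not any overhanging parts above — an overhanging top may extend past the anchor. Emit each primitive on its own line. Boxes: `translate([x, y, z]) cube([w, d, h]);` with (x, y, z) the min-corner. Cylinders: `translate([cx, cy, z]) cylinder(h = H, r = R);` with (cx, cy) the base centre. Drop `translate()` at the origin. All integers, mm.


translate([323, 269, 0]) cylinder(h = 15, r = 168);
translate([323, 269, 15]) cylinder(h = 231, r = 61);
translate([323, 269, 246]) cylinder(h = 15, r = 168);


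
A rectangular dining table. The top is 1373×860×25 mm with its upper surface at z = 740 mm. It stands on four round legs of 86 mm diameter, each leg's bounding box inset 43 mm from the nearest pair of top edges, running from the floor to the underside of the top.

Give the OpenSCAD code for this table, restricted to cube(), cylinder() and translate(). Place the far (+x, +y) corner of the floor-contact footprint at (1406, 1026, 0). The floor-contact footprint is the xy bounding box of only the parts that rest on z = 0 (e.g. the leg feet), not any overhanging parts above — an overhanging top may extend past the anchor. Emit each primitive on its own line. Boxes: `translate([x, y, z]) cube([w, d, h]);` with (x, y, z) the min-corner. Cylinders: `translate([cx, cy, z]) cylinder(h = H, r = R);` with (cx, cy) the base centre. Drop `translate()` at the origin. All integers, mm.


translate([76, 209, 715]) cube([1373, 860, 25]);
translate([162, 295, 0]) cylinder(h = 715, r = 43);
translate([1363, 295, 0]) cylinder(h = 715, r = 43);
translate([162, 983, 0]) cylinder(h = 715, r = 43);
translate([1363, 983, 0]) cylinder(h = 715, r = 43);


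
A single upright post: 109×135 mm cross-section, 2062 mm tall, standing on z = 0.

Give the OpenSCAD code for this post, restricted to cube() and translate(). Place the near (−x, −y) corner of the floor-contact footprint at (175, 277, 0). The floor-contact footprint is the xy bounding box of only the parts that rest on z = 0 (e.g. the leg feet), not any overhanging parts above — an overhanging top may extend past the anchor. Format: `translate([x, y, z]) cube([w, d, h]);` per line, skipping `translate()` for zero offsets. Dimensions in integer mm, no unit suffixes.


translate([175, 277, 0]) cube([109, 135, 2062]);


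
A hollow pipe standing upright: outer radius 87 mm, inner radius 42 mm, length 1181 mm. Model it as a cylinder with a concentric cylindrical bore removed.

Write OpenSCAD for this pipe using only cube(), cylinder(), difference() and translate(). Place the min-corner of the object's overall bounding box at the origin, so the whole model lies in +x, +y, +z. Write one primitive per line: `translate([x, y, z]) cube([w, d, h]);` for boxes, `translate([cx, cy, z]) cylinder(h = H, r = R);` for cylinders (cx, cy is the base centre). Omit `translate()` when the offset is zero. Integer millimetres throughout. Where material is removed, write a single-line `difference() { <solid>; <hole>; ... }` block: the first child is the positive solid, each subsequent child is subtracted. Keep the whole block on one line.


difference() { translate([87, 87, 0]) cylinder(h = 1181, r = 87); translate([87, 87, 0]) cylinder(h = 1181, r = 42); }


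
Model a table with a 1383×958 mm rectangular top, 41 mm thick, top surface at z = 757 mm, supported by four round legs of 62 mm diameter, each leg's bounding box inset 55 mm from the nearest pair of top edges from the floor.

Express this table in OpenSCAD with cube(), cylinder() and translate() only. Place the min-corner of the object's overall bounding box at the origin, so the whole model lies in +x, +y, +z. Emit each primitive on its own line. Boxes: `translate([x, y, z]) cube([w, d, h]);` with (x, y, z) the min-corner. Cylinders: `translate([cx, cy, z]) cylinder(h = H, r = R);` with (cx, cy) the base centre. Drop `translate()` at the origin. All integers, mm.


translate([0, 0, 716]) cube([1383, 958, 41]);
translate([86, 86, 0]) cylinder(h = 716, r = 31);
translate([1297, 86, 0]) cylinder(h = 716, r = 31);
translate([86, 872, 0]) cylinder(h = 716, r = 31);
translate([1297, 872, 0]) cylinder(h = 716, r = 31);


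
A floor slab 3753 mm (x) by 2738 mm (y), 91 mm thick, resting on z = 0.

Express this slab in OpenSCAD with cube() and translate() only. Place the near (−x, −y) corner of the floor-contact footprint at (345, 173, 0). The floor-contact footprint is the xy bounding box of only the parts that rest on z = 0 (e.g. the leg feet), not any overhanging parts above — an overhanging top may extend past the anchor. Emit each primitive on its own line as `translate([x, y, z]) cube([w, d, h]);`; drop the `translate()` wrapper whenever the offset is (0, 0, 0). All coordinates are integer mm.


translate([345, 173, 0]) cube([3753, 2738, 91]);


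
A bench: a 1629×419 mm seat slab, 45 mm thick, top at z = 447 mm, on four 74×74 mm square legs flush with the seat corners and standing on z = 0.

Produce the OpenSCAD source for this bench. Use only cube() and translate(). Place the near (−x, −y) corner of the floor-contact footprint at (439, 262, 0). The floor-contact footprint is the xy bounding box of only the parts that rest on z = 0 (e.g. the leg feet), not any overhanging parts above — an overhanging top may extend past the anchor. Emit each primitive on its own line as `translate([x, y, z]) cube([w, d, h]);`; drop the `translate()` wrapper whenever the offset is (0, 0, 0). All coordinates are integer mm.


// leg_h = 447 − 45 = 402
translate([439, 262, 402]) cube([1629, 419, 45]);
translate([439, 262, 0]) cube([74, 74, 402]);
translate([439, 607, 0]) cube([74, 74, 402]);
translate([1994, 262, 0]) cube([74, 74, 402]);
translate([1994, 607, 0]) cube([74, 74, 402]);


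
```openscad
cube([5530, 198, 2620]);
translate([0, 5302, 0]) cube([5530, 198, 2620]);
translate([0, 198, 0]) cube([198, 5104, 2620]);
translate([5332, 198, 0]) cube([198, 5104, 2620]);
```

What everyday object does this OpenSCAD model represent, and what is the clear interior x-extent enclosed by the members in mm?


A house (or room) frame. The interior width is 5134 mm.

Four 2620 mm walls enclosing a rectangle with no floor or roof — a room or house frame. Outside width is 5530 mm and wall thickness is 198 mm, so the interior width is 5530 − 2 × 198 = 5134 mm.


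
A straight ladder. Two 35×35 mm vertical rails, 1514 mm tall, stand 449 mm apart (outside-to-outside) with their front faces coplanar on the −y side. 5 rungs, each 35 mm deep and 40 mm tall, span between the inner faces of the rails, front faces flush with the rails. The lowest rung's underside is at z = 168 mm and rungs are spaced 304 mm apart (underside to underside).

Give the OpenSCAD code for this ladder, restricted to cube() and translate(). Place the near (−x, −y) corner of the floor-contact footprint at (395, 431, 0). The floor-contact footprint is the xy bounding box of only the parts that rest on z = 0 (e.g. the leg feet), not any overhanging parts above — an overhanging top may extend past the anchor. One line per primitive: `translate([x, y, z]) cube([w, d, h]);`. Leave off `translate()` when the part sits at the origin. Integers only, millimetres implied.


translate([395, 431, 0]) cube([35, 35, 1514]);
translate([809, 431, 0]) cube([35, 35, 1514]);
translate([430, 431, 168]) cube([379, 35, 40]);
translate([430, 431, 472]) cube([379, 35, 40]);
translate([430, 431, 776]) cube([379, 35, 40]);
translate([430, 431, 1080]) cube([379, 35, 40]);
translate([430, 431, 1384]) cube([379, 35, 40]);


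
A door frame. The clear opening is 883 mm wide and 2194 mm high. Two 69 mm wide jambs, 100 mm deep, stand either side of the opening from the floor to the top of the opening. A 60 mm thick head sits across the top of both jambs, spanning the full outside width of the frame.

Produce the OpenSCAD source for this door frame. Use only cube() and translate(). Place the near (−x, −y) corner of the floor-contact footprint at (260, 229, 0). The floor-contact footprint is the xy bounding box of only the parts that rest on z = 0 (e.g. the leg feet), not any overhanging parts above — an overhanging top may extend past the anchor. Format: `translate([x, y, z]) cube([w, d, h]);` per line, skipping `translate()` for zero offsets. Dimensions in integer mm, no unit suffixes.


translate([260, 229, 0]) cube([69, 100, 2194]);
translate([1212, 229, 0]) cube([69, 100, 2194]);
translate([260, 229, 2194]) cube([1021, 100, 60]);


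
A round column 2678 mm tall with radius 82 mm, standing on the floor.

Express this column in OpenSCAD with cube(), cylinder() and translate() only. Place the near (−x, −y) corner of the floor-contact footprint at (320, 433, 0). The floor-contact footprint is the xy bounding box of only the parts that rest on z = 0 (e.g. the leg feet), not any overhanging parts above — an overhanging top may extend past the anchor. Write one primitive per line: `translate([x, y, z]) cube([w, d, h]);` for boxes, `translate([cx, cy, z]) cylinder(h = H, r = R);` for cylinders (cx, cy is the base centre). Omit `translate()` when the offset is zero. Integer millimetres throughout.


translate([402, 515, 0]) cylinder(h = 2678, r = 82);


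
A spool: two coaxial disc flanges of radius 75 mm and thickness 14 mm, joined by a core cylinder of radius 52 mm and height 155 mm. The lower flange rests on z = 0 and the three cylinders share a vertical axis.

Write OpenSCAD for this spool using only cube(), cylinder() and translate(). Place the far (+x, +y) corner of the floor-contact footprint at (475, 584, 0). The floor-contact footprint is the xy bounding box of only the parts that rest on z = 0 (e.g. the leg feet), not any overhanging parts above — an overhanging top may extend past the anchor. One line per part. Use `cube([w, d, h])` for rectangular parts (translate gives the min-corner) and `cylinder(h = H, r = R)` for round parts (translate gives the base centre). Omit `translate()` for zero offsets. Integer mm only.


translate([400, 509, 0]) cylinder(h = 14, r = 75);
translate([400, 509, 14]) cylinder(h = 155, r = 52);
translate([400, 509, 169]) cylinder(h = 14, r = 75);


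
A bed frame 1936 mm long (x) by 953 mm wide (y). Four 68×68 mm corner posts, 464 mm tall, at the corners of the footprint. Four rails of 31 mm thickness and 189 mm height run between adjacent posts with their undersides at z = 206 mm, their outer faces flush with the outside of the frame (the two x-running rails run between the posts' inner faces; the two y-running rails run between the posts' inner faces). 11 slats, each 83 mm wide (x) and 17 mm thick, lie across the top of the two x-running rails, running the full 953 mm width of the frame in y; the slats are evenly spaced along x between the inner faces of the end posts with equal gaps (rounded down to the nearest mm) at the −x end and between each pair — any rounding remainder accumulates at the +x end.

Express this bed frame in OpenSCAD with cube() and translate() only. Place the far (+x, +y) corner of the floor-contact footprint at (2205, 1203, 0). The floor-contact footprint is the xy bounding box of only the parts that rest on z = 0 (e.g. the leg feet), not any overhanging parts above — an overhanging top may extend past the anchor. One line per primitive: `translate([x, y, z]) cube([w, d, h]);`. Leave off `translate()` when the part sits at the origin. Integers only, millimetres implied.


translate([269, 250, 0]) cube([68, 68, 464]);
translate([269, 1135, 0]) cube([68, 68, 464]);
translate([2137, 250, 0]) cube([68, 68, 464]);
translate([2137, 1135, 0]) cube([68, 68, 464]);
translate([337, 250, 206]) cube([1800, 31, 189]);
translate([337, 1172, 206]) cube([1800, 31, 189]);
translate([269, 318, 206]) cube([31, 817, 189]);
translate([2174, 318, 206]) cube([31, 817, 189]);
translate([410, 250, 395]) cube([83, 953, 17]);
translate([566, 250, 395]) cube([83, 953, 17]);
translate([722, 250, 395]) cube([83, 953, 17]);
translate([878, 250, 395]) cube([83, 953, 17]);
translate([1034, 250, 395]) cube([83, 953, 17]);
translate([1190, 250, 395]) cube([83, 953, 17]);
translate([1346, 250, 395]) cube([83, 953, 17]);
translate([1502, 250, 395]) cube([83, 953, 17]);
translate([1658, 250, 395]) cube([83, 953, 17]);
translate([1814, 250, 395]) cube([83, 953, 17]);
translate([1970, 250, 395]) cube([83, 953, 17]);


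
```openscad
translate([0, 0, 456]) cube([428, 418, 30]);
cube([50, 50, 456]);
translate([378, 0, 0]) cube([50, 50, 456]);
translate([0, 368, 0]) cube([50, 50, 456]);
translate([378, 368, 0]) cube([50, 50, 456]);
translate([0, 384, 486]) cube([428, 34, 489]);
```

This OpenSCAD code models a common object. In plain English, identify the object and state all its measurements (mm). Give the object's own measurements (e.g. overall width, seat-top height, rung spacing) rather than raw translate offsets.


A chair. The seat is a 428×418×30 mm slab with its top at z = 486 mm, on four 50×50 mm corner legs (flush with the seat edges, standing on z = 0). A flat backrest 34 mm thick, 489 mm tall, spans the full seat width and rises from the seat top along its +y edge, rear face flush with the rear of the seat.


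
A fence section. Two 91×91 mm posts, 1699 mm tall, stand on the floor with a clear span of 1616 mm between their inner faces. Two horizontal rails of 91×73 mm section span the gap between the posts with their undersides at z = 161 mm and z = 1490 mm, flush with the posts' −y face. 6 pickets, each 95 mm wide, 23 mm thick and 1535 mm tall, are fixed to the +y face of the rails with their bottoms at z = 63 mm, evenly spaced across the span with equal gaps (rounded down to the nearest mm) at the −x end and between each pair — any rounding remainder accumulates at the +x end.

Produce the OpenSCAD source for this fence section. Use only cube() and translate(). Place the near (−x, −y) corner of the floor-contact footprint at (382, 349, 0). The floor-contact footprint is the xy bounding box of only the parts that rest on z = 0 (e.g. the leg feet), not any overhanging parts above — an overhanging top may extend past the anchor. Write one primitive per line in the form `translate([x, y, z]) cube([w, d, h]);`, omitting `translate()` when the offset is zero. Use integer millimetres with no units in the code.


translate([382, 349, 0]) cube([91, 91, 1699]);
translate([2089, 349, 0]) cube([91, 91, 1699]);
translate([473, 349, 161]) cube([1616, 91, 73]);
translate([473, 349, 1490]) cube([1616, 91, 73]);
translate([622, 440, 63]) cube([95, 23, 1535]);
translate([866, 440, 63]) cube([95, 23, 1535]);
translate([1110, 440, 63]) cube([95, 23, 1535]);
translate([1354, 440, 63]) cube([95, 23, 1535]);
translate([1598, 440, 63]) cube([95, 23, 1535]);
translate([1842, 440, 63]) cube([95, 23, 1535]);


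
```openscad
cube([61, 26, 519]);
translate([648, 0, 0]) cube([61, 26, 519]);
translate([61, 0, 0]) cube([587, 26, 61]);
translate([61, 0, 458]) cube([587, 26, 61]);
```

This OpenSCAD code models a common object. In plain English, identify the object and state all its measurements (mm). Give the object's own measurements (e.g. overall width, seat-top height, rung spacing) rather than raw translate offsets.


A rectangular picture frame lying in the x–z plane (depth along y). The opening is 587 mm wide (x) by 397 mm tall (z), surrounded by a border 61 mm wide on all four sides. The frame is 26 mm deep and is made of two full-height vertical stiles with two horizontal rails fitted between them.


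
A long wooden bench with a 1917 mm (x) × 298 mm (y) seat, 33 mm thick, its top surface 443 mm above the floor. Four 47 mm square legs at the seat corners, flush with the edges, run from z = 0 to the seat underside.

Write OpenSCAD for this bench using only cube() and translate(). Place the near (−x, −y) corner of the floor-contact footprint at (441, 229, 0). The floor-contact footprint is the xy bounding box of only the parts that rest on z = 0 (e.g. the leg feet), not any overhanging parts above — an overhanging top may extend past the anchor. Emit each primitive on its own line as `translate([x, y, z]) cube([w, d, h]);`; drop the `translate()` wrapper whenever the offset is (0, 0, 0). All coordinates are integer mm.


translate([441, 229, 410]) cube([1917, 298, 33]);
translate([441, 229, 0]) cube([47, 47, 410]);
translate([441, 480, 0]) cube([47, 47, 410]);
translate([2311, 229, 0]) cube([47, 47, 410]);
translate([2311, 480, 0]) cube([47, 47, 410]);


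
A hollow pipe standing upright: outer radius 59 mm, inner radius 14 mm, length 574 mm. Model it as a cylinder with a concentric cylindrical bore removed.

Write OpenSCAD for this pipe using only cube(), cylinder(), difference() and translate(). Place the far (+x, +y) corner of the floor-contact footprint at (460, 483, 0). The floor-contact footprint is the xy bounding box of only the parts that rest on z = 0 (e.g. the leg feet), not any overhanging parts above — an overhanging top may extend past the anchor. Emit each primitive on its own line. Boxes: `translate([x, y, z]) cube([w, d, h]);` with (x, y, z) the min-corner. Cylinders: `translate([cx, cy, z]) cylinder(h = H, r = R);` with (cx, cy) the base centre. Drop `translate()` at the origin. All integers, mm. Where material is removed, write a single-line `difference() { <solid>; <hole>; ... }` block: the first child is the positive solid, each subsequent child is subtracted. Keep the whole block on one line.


difference() { translate([401, 424, 0]) cylinder(h = 574, r = 59); translate([401, 424, 0]) cylinder(h = 574, r = 14); }


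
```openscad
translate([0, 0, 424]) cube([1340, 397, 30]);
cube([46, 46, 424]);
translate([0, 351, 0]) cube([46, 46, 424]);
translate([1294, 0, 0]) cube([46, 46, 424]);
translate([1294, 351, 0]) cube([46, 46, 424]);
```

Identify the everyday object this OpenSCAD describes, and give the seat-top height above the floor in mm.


A bench. The seat-top height is 454 mm.

A long slab on four corner posts — a bench. The slab sits at z = 424 with thickness 30, so the top is 424 + 30 = 454 mm.


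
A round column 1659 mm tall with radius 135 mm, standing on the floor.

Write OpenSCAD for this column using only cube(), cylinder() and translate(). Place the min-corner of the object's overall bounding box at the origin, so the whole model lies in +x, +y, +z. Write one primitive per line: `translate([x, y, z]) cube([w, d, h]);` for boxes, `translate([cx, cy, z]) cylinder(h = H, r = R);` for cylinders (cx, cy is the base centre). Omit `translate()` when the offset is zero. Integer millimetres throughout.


translate([135, 135, 0]) cylinder(h = 1659, r = 135);


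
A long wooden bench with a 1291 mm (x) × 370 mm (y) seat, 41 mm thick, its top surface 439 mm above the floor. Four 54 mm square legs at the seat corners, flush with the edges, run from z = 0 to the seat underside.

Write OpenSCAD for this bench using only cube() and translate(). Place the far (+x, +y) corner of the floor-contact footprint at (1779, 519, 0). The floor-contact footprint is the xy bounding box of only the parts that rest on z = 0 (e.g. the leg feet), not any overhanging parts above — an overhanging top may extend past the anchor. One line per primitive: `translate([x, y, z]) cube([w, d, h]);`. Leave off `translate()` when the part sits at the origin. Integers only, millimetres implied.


// leg_h = 439 − 41 = 398
translate([488, 149, 398]) cube([1291, 370, 41]);
translate([488, 149, 0]) cube([54, 54, 398]);
translate([488, 465, 0]) cube([54, 54, 398]);
translate([1725, 149, 0]) cube([54, 54, 398]);
translate([1725, 465, 0]) cube([54, 54, 398]);


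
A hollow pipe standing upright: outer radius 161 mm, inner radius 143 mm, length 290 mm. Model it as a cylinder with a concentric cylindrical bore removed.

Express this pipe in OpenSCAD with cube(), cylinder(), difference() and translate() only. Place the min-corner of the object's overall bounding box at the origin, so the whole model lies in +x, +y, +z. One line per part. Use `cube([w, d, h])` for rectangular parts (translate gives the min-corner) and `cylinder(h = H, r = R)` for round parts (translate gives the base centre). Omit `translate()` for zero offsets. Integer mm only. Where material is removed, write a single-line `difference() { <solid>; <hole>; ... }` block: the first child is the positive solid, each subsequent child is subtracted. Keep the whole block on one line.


difference() { translate([161, 161, 0]) cylinder(h = 290, r = 161); translate([161, 161, 0]) cylinder(h = 290, r = 143); }


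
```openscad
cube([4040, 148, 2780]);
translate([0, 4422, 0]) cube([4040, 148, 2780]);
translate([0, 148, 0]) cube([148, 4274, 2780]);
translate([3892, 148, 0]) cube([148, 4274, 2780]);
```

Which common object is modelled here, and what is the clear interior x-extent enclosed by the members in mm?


A house (or room) frame. The interior width is 3744 mm.

Four 2780 mm walls enclosing a rectangle with no floor or roof — a room or house frame. Outside width is 4040 mm and wall thickness is 148 mm, so the interior width is 4040 − 2 × 148 = 3744 mm.


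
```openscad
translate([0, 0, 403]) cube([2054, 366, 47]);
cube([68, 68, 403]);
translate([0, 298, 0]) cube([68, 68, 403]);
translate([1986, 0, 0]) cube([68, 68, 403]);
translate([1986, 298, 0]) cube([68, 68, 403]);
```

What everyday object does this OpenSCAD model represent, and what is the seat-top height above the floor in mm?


A bench. The seat-top height is 450 mm.

A long slab on four corner posts — a bench. The slab sits at z = 403 with thickness 47, so the top is 403 + 47 = 450 mm.


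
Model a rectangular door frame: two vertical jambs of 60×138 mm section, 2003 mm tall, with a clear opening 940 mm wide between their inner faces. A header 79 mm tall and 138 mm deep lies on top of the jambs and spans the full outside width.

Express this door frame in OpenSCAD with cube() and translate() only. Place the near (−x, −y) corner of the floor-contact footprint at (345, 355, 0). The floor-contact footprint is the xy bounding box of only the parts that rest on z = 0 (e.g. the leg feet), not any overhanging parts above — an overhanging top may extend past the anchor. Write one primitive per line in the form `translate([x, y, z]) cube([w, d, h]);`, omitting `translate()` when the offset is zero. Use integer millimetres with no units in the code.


translate([345, 355, 0]) cube([60, 138, 2003]);
translate([1345, 355, 0]) cube([60, 138, 2003]);
translate([345, 355, 2003]) cube([1060, 138, 79]);


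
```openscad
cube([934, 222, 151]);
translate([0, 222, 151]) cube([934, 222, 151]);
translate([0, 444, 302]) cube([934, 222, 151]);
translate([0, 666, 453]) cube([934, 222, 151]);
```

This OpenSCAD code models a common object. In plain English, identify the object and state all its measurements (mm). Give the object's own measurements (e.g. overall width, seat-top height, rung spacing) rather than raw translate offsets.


A straight staircase of 4 solid steps. Each step is 934 mm wide (x), 222 mm deep (y, the going) and 151 mm tall (the rise). The first step rests on the floor; each subsequent step sits one going further in +y and one rise higher in +z, directly behind and above the previous step with no overlap.


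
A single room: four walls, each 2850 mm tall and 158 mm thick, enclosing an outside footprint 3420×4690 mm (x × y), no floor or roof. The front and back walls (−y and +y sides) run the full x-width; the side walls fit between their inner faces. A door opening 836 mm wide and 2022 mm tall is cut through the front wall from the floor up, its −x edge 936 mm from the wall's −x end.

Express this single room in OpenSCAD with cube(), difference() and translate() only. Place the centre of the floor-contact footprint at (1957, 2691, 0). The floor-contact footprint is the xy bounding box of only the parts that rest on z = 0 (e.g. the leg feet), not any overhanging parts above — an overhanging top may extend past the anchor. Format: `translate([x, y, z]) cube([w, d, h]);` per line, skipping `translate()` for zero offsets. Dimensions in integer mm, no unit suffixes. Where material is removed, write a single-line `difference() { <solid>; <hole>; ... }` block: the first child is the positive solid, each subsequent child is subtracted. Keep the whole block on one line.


difference() { translate([247, 346, 0]) cube([3420, 158, 2850]); translate([1183, 346, 0]) cube([836, 158, 2022]); }
translate([247, 4878, 0]) cube([3420, 158, 2850]);
translate([247, 504, 0]) cube([158, 4374, 2850]);
translate([3509, 504, 0]) cube([158, 4374, 2850]);


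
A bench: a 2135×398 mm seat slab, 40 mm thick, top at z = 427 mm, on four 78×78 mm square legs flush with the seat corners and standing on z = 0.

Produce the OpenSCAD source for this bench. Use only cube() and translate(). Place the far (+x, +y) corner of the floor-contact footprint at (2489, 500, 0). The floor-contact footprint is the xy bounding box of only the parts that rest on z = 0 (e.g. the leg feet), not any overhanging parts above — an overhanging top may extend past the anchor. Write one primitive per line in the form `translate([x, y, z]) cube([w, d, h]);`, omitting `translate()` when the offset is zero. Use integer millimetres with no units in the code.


translate([354, 102, 387]) cube([2135, 398, 40]);
translate([354, 102, 0]) cube([78, 78, 387]);
translate([354, 422, 0]) cube([78, 78, 387]);
translate([2411, 102, 0]) cube([78, 78, 387]);
translate([2411, 422, 0]) cube([78, 78, 387]);


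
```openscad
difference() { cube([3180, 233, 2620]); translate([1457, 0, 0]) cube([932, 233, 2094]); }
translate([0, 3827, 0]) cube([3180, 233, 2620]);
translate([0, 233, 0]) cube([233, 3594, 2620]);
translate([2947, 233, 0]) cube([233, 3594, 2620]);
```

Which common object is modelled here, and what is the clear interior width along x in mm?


A single room. The interior width is 2714 mm.

Four walls enclosing a rectangle with a door in the front wall — a room. Outside width 3180 minus two 233 mm walls gives 2714 mm.


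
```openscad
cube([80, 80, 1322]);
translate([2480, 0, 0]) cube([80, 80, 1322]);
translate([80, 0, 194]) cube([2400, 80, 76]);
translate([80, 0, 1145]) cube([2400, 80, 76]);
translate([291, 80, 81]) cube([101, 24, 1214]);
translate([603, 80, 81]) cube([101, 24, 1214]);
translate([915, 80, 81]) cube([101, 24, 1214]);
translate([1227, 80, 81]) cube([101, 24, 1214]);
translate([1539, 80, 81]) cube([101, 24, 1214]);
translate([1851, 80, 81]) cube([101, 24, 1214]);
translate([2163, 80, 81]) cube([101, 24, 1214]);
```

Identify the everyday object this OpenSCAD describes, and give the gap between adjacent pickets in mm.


A fence section. The picket gap is 211 mm.

Two posts, two rails, 7 pickets — a fence section. Span 2400 mm holds 7 pickets of 101 mm with 8 equal gaps: ⌊(2400 − 7·101) / 8⌋ = 211 mm.


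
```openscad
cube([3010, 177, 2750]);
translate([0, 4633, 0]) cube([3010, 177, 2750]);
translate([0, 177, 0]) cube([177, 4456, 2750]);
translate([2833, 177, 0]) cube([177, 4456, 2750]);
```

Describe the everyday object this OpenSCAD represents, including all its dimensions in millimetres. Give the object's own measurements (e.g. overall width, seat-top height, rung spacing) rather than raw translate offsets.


The wall frame of a small rectangular building: four walls, each 2750 mm tall and 177 mm thick, enclosing a footprint 3010 mm (x) by 4810 mm (y) outside-to-outside, with no floor or roof. The front and back walls (the −y and +y sides) span the full width; the two side walls fit between them.


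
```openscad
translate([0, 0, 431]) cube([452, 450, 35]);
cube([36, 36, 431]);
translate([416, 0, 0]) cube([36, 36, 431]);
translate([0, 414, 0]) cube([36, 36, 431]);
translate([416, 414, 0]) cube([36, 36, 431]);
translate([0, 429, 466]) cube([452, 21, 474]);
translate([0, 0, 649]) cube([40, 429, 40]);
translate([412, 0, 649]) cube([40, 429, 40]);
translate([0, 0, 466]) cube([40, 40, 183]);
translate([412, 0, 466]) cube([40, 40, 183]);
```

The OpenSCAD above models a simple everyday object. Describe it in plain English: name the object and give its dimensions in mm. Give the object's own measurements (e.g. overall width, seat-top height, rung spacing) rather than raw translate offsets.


A chair. The seat is a 452×450×35 mm slab with its top at z = 466 mm, on four 36×36 mm corner legs (flush with the seat edges, standing on z = 0). A flat backrest 21 mm thick, 474 mm tall, spans the full seat width and rises from the seat top along its +y edge, rear face flush with the rear of the seat. Two armrests of 40×40 mm section run along each side from the seat's front edge to the front of the backrest, top faces 223 mm above the seat top and outer faces flush with the seat's x-edges; a 40×40 mm post under the front of each armrest stands on the seat at the front corner.


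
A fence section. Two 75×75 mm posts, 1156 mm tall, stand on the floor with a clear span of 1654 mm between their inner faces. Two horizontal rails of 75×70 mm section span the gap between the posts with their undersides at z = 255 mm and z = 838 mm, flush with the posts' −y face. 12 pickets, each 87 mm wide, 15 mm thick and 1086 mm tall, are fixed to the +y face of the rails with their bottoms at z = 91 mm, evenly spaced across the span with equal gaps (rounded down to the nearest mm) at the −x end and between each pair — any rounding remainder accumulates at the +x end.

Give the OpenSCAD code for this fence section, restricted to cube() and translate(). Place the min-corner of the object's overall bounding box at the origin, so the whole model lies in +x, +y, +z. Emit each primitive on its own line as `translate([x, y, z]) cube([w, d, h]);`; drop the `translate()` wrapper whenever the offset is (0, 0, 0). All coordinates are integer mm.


cube([75, 75, 1156]);
translate([1729, 0, 0]) cube([75, 75, 1156]);
translate([75, 0, 255]) cube([1654, 75, 70]);
translate([75, 0, 838]) cube([1654, 75, 70]);
translate([121, 75, 91]) cube([87, 15, 1086]);
translate([254, 75, 91]) cube([87, 15, 1086]);
translate([387, 75, 91]) cube([87, 15, 1086]);
translate([520, 75, 91]) cube([87, 15, 1086]);
translate([653, 75, 91]) cube([87, 15, 1086]);
translate([786, 75, 91]) cube([87, 15, 1086]);
translate([919, 75, 91]) cube([87, 15, 1086]);
translate([1052, 75, 91]) cube([87, 15, 1086]);
translate([1185, 75, 91]) cube([87, 15, 1086]);
translate([1318, 75, 91]) cube([87, 15, 1086]);
translate([1451, 75, 91]) cube([87, 15, 1086]);
translate([1584, 75, 91]) cube([87, 15, 1086]);


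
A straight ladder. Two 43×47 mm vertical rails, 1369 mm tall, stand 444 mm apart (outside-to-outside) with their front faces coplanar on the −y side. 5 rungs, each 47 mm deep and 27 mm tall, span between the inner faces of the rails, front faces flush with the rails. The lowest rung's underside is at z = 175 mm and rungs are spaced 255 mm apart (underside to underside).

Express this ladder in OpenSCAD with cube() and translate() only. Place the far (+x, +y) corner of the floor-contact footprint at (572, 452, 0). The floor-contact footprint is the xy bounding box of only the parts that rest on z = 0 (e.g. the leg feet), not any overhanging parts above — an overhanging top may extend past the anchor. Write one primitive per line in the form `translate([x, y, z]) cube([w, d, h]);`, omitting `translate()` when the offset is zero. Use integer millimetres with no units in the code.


// rung span = 444 - 2*43 = 358
// rung[k] z = 175 + k*255
translate([128, 405, 0]) cube([43, 47, 1369]);
translate([529, 405, 0]) cube([43, 47, 1369]);
translate([171, 405, 175]) cube([358, 47, 27]);
translate([171, 405, 430]) cube([358, 47, 27]);
translate([171, 405, 685]) cube([358, 47, 27]);
translate([171, 405, 940]) cube([358, 47, 27]);
translate([171, 405, 1195]) cube([358, 47, 27]);


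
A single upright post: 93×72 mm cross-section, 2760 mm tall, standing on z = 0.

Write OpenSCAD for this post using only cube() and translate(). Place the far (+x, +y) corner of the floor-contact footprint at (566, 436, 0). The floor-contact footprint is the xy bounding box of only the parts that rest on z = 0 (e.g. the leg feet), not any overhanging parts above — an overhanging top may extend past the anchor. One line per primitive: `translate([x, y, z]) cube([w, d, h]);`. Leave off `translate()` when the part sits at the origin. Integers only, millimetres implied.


translate([473, 364, 0]) cube([93, 72, 2760]);


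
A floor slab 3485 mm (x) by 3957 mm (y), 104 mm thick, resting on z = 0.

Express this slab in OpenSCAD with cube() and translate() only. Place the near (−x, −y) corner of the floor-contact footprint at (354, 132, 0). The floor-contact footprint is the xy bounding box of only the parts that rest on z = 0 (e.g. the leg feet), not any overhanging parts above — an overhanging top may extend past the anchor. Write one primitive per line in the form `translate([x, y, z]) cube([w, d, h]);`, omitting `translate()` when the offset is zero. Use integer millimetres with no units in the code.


translate([354, 132, 0]) cube([3485, 3957, 104]);


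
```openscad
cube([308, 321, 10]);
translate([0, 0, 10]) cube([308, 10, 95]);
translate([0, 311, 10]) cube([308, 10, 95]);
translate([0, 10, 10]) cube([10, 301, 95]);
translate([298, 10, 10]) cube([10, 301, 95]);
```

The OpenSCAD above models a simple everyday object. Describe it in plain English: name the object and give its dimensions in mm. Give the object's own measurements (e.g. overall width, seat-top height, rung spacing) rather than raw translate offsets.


An open-topped rectangular box: outside dimensions 308×321×105 mm, with a uniform wall and base thickness of 10 mm. The base is a full 308×321 slab on the floor; four walls sit on top of the base. The front and back walls (the −y and +y sides) span the full width; the two side walls fit between them.


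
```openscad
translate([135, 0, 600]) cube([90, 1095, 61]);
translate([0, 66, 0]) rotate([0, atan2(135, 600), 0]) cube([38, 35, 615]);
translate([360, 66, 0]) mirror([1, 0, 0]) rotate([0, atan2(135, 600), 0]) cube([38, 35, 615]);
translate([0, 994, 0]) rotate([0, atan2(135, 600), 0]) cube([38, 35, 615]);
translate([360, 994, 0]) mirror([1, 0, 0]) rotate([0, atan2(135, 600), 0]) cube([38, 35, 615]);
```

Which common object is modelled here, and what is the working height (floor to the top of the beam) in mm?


A sawhorse. The overall height is 661 mm.

A beam across two mirrored pairs of raked legs — a sawhorse. The beam's underside is at z = 600 (matching the legs' vertical rise in atan2(135, 600)) and the beam is 61 mm tall, so its top is at 600 + 61 = 661 mm. The raked legs top out at the beam's underside, so that is the highest point.


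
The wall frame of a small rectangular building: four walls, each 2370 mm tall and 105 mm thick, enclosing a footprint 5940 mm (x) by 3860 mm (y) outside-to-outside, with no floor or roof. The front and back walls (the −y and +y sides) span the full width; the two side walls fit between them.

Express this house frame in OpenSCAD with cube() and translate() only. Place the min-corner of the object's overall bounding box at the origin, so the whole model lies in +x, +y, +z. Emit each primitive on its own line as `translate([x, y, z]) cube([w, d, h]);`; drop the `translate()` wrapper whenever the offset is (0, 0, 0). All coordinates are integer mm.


cube([5940, 105, 2370]);
translate([0, 3755, 0]) cube([5940, 105, 2370]);
translate([0, 105, 0]) cube([105, 3650, 2370]);
translate([5835, 105, 0]) cube([105, 3650, 2370]);
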